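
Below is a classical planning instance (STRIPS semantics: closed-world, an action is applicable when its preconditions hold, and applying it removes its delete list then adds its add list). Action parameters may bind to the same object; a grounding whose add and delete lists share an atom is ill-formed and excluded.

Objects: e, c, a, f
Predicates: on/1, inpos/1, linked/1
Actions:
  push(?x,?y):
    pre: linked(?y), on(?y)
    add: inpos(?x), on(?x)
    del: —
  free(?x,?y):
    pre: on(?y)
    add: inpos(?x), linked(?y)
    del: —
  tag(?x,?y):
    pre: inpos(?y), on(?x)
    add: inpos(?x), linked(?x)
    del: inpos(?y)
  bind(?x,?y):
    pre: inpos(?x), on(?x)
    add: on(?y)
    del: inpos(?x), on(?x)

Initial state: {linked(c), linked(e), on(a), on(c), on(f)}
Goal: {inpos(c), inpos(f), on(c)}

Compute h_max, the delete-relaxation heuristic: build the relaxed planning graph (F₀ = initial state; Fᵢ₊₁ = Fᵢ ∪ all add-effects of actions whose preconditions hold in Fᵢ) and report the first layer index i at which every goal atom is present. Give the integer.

1

F0 = init (5 atoms)
F1 = F0 ∪ {inpos(a), inpos(c), inpos(e), inpos(f), linked(a), linked(f), on(e)}  (12 atoms)
goal ⊆ F1  ⇒  h_max = 1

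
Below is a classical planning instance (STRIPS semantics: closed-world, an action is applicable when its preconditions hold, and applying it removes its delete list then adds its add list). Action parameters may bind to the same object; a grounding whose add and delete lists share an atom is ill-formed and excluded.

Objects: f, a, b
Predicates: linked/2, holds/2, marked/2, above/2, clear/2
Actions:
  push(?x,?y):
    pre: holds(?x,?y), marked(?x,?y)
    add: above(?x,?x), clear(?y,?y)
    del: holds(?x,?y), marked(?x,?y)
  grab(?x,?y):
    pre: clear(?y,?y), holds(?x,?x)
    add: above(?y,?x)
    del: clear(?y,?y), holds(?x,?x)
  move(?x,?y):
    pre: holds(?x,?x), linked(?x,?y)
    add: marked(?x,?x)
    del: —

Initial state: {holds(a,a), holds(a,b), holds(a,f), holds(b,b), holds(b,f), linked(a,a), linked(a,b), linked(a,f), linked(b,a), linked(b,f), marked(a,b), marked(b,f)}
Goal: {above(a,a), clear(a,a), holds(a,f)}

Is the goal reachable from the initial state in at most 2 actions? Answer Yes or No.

1. move(a,f)  →  {holds(a,a), holds(a,b), holds(a,f), holds(b,b), holds(b,f), linked(a,a), linked(a,b), linked(a,f), linked(b,a), linked(b,f), marked(a,a), marked(a,b), marked(b,f)}
2. push(a,a)  →  {above(a,a), clear(a,a), holds(a,b), holds(a,f), holds(b,b), holds(b,f), linked(a,a), linked(a,b), linked(a,f), linked(b,a), linked(b,f), marked(a,b), marked(b,f)}
optimal plan length = 2; 2 ≤ 2

Yes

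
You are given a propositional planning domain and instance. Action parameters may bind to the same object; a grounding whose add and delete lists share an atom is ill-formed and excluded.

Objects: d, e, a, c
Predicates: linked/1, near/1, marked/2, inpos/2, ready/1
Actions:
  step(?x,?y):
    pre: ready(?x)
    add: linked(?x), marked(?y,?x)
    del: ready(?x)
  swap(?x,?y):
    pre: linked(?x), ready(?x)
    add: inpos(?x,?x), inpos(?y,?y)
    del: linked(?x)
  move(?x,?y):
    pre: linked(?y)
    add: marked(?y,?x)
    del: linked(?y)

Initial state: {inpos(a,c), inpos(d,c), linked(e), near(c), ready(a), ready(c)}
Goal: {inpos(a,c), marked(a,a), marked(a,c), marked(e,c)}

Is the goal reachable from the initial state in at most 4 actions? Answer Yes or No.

Yes

1. step(a,a)  →  {inpos(a,c), inpos(d,c), linked(a), linked(e), marked(a,a), near(c), ready(c)}
2. step(c,e)  →  {inpos(a,c), inpos(d,c), linked(a), linked(c), linked(e), marked(a,a), marked(e,c), near(c)}
3. move(c,a)  →  {inpos(a,c), inpos(d,c), linked(c), linked(e), marked(a,a), marked(a,c), marked(e,c), near(c)}
optimal plan length = 3; 3 ≤ 4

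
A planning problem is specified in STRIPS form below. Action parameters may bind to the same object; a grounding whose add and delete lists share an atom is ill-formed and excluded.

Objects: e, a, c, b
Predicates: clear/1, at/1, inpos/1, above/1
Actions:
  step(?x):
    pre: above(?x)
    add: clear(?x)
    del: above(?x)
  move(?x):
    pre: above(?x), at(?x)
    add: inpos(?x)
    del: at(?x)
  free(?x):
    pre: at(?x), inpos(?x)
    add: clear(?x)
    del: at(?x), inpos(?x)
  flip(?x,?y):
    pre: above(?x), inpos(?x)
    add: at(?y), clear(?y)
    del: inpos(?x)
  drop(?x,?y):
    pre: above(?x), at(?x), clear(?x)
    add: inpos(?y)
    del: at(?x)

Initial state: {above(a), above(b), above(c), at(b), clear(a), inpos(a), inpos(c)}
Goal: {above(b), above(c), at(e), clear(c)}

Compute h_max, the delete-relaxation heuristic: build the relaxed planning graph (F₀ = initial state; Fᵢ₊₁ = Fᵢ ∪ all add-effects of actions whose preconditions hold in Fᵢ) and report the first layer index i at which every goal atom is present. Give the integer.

1

F0 = init (7 atoms)
F1 = F0 ∪ {at(a), at(c), at(e), clear(b), clear(c), clear(e), inpos(b)}  (14 atoms)
goal ⊆ F1  ⇒  h_max = 1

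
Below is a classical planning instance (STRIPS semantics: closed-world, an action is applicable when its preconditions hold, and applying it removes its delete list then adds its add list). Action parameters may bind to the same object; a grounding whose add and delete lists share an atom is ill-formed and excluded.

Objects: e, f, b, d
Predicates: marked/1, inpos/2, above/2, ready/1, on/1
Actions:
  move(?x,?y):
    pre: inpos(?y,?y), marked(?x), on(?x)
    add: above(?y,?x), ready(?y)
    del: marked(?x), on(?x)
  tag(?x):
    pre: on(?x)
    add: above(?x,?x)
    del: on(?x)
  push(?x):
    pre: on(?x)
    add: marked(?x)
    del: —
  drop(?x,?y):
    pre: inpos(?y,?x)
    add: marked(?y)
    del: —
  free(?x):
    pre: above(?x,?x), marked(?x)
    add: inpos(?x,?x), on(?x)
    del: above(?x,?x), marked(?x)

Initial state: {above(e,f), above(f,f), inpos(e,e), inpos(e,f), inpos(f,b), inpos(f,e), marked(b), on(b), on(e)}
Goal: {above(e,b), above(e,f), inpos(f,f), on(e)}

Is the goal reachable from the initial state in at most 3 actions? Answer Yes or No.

Yes

1. move(b,e)  →  {above(e,b), above(e,f), above(f,f), inpos(e,e), inpos(e,f), inpos(f,b), inpos(f,e), on(e), ready(e)}
2. drop(e,f)  →  {above(e,b), above(e,f), above(f,f), inpos(e,e), inpos(e,f), inpos(f,b), inpos(f,e), marked(f), on(e), ready(e)}
3. free(f)  →  {above(e,b), above(e,f), inpos(e,e), inpos(e,f), inpos(f,b), inpos(f,e), inpos(f,f), on(e), on(f), ready(e)}
optimal plan length = 3; 3 ≤ 3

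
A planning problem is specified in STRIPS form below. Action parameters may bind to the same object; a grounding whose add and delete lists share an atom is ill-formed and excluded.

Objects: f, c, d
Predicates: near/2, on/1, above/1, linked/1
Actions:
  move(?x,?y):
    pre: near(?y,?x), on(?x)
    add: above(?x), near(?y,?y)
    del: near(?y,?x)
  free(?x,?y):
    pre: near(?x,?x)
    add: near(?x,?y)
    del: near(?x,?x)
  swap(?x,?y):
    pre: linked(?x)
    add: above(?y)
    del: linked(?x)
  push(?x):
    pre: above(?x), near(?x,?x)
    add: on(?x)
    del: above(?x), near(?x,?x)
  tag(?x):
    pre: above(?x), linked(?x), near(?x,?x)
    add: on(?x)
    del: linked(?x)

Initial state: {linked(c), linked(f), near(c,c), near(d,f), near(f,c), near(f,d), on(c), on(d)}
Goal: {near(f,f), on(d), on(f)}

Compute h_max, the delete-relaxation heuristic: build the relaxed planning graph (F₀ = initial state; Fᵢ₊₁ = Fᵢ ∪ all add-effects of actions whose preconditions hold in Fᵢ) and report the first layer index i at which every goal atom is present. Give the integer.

2

F0 = init (8 atoms)
F1 = F0 ∪ {above(c), above(d), above(f), near(c,d), near(c,f), near(f,f)}  (14 atoms)
F2 = F1 ∪ {on(f)}  (15 atoms)
goal ⊆ F2  ⇒  h_max = 2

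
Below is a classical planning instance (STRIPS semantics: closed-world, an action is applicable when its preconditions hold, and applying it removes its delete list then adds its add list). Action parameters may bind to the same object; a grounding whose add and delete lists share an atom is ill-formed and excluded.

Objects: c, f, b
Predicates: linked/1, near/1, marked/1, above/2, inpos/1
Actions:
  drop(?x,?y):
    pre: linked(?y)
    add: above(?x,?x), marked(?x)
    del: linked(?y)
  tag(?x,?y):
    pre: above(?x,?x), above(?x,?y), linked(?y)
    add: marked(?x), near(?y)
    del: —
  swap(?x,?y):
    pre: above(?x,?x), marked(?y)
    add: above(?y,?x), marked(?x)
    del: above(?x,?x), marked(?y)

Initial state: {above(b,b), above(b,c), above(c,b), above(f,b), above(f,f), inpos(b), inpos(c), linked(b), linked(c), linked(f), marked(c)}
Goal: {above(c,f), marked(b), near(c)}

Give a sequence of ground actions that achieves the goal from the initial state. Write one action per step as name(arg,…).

tag(b,c); swap(f,c)

1. tag(b,c)  →  {above(b,b), above(b,c), above(c,b), above(f,b), above(f,f), inpos(b), inpos(c), linked(b), linked(c), linked(f), marked(b), marked(c), near(c)}
2. swap(f,c)  →  {above(b,b), above(b,c), above(c,b), above(c,f), above(f,b), inpos(b), inpos(c), linked(b), linked(c), linked(f), marked(b), marked(f), near(c)}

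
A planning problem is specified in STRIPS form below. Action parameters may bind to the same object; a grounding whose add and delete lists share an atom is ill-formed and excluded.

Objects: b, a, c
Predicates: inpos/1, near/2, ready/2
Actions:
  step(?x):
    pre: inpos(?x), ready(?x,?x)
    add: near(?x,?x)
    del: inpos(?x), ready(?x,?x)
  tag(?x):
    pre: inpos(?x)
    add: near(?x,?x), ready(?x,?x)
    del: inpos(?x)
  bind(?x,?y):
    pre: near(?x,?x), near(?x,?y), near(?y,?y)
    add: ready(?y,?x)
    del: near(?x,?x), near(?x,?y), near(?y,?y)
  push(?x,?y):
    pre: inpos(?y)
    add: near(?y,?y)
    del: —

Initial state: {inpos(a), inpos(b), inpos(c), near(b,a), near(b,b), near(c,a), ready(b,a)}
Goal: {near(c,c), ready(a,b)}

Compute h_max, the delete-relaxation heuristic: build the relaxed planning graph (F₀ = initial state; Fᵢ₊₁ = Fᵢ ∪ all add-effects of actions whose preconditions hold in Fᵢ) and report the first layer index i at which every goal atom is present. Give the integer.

2

F0 = init (7 atoms)
F1 = F0 ∪ {near(a,a), near(c,c), ready(a,a), ready(b,b), ready(c,c)}  (12 atoms)
F2 = F1 ∪ {ready(a,b), ready(a,c)}  (14 atoms)
goal ⊆ F2  ⇒  h_max = 2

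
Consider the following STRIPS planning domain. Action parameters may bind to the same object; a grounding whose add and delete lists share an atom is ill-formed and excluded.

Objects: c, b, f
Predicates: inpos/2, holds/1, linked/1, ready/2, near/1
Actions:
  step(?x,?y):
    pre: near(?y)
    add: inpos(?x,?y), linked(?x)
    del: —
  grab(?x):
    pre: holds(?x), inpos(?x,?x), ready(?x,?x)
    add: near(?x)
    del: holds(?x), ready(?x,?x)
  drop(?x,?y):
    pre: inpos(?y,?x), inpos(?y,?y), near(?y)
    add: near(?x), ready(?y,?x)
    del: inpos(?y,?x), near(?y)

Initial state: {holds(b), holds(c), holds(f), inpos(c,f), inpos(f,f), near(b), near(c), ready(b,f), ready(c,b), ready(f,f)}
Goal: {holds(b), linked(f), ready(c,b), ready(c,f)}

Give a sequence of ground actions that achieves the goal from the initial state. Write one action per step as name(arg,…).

1. step(c,c)  →  {holds(b), holds(c), holds(f), inpos(c,c), inpos(c,f), inpos(f,f), linked(c), near(b), near(c), ready(b,f), ready(c,b), ready(f,f)}
2. step(f,c)  →  {holds(b), holds(c), holds(f), inpos(c,c), inpos(c,f), inpos(f,c), inpos(f,f), linked(c), linked(f), near(b), near(c), ready(b,f), ready(c,b), ready(f,f)}
3. drop(f,c)  →  {holds(b), holds(c), holds(f), inpos(c,c), inpos(f,c), inpos(f,f), linked(c), linked(f), near(b), near(f), ready(b,f), ready(c,b), ready(c,f), ready(f,f)}

step(c,c); step(f,c); drop(f,c)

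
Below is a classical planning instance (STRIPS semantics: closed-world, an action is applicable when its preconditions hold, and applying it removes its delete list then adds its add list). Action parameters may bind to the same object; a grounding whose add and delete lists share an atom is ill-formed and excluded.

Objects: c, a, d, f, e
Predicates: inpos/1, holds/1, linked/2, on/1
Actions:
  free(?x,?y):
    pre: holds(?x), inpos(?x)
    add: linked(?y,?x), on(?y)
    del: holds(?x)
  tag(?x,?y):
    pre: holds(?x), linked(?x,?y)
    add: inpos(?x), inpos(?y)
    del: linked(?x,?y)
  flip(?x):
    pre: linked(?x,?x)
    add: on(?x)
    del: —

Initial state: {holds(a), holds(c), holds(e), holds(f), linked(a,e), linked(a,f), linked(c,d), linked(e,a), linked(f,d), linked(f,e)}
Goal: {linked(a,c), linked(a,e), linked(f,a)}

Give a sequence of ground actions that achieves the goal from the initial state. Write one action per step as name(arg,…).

1. tag(c,d)  →  {holds(a), holds(c), holds(e), holds(f), inpos(c), inpos(d), linked(a,e), linked(a,f), linked(e,a), linked(f,d), linked(f,e)}
2. free(c,a)  →  {holds(a), holds(e), holds(f), inpos(c), inpos(d), linked(a,c), linked(a,e), linked(a,f), linked(e,a), linked(f,d), linked(f,e), on(a)}
3. tag(a,f)  →  {holds(a), holds(e), holds(f), inpos(a), inpos(c), inpos(d), inpos(f), linked(a,c), linked(a,e), linked(e,a), linked(f,d), linked(f,e), on(a)}
4. free(a,f)  →  {holds(e), holds(f), inpos(a), inpos(c), inpos(d), inpos(f), linked(a,c), linked(a,e), linked(e,a), linked(f,a), linked(f,d), linked(f,e), on(a), on(f)}

tag(c,d); free(c,a); tag(a,f); free(a,f)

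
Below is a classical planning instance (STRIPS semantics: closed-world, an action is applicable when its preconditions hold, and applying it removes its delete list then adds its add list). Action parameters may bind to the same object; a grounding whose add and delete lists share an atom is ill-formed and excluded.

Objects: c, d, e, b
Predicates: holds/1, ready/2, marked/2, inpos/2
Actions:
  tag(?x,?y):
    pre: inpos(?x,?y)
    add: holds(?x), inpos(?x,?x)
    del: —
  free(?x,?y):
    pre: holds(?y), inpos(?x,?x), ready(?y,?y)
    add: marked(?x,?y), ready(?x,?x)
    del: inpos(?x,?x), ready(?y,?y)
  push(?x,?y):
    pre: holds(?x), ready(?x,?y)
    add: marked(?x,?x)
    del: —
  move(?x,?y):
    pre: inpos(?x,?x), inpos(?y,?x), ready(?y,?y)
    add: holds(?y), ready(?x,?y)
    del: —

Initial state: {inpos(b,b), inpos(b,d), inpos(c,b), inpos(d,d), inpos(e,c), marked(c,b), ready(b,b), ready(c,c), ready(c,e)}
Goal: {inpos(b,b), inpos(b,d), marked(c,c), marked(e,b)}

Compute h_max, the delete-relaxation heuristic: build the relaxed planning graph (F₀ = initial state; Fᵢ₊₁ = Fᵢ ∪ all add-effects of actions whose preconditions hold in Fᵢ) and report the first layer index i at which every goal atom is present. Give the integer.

2

F0 = init (9 atoms)
F1 = F0 ∪ {holds(b), holds(c), holds(d), holds(e), inpos(c,c), inpos(e,e), ready(b,c), ready(d,b)}  (17 atoms)
F2 = F1 ∪ {marked(b,b), marked(b,c), marked(c,c), marked(d,b), marked(d,c), marked(d,d), marked(e,b), marked(e,c), ready(d,d), ready(e,e)}  (27 atoms)
goal ⊆ F2  ⇒  h_max = 2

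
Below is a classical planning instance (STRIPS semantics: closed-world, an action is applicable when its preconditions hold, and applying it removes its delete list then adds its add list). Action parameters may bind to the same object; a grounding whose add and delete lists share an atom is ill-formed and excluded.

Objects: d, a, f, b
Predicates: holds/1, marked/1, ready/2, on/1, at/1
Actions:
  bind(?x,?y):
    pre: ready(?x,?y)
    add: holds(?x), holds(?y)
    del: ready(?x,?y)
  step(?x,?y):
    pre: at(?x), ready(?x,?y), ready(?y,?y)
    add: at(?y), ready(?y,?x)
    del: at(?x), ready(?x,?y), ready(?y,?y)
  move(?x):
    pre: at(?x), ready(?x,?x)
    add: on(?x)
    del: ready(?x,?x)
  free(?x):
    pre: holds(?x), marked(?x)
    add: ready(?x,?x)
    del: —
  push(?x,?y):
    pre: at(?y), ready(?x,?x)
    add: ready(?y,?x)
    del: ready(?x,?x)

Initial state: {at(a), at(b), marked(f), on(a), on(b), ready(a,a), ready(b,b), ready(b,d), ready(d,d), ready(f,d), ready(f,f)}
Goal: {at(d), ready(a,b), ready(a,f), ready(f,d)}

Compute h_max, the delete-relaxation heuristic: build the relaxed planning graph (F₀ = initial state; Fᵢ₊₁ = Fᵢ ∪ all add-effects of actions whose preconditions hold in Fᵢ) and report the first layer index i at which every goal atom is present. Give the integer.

1

F0 = init (11 atoms)
F1 = F0 ∪ {at(d), holds(a), holds(b), holds(d), holds(f), ready(a,b), ready(a,d), ready(a,f), ready(b,a), ready(b,f), ready(d,b)}  (22 atoms)
goal ⊆ F1  ⇒  h_max = 1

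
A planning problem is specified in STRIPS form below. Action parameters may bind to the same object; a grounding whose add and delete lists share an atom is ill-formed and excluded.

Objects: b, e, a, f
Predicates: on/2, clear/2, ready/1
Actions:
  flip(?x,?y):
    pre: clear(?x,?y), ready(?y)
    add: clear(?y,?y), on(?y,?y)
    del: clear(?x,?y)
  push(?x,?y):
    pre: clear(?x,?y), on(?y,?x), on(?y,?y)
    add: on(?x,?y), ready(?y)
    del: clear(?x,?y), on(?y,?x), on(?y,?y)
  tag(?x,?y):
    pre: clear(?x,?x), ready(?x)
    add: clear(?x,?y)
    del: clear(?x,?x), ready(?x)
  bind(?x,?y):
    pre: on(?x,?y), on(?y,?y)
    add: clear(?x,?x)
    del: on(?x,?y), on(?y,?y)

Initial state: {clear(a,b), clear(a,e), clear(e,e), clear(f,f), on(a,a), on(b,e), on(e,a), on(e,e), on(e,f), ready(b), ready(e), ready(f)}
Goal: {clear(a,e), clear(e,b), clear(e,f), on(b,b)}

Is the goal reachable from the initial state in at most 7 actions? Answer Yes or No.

1. flip(a,b)  →  {clear(a,e), clear(b,b), clear(e,e), clear(f,f), on(a,a), on(b,b), on(b,e), on(e,a), on(e,e), on(e,f), ready(b), ready(e), ready(f)}
2. tag(e,b)  →  {clear(a,e), clear(b,b), clear(e,b), clear(f,f), on(a,a), on(b,b), on(b,e), on(e,a), on(e,e), on(e,f), ready(b), ready(f)}
3. tag(f,e)  →  {clear(a,e), clear(b,b), clear(e,b), clear(f,e), on(a,a), on(b,b), on(b,e), on(e,a), on(e,e), on(e,f), ready(b)}
4. push(f,e)  →  {clear(a,e), clear(b,b), clear(e,b), on(a,a), on(b,b), on(b,e), on(e,a), on(f,e), ready(b), ready(e)}
5. bind(e,a)  →  {clear(a,e), clear(b,b), clear(e,b), clear(e,e), on(b,b), on(b,e), on(f,e), ready(b), ready(e)}
6. tag(e,f)  →  {clear(a,e), clear(b,b), clear(e,b), clear(e,f), on(b,b), on(b,e), on(f,e), ready(b)}
optimal plan length = 6; 6 ≤ 7

Yes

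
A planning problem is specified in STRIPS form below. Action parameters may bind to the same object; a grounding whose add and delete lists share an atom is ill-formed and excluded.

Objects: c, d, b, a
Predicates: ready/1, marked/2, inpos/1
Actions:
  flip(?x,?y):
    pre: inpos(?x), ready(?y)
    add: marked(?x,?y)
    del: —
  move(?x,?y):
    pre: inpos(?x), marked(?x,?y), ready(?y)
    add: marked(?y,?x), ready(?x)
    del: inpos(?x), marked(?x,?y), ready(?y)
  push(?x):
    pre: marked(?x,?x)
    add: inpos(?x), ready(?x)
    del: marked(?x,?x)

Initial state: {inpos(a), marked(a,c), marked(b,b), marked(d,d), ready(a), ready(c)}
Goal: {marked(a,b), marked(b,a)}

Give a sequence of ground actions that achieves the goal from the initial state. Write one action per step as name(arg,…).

1. push(b)  →  {inpos(a), inpos(b), marked(a,c), marked(d,d), ready(a), ready(b), ready(c)}
2. flip(b,a)  →  {inpos(a), inpos(b), marked(a,c), marked(b,a), marked(d,d), ready(a), ready(b), ready(c)}
3. flip(a,b)  →  {inpos(a), inpos(b), marked(a,b), marked(a,c), marked(b,a), marked(d,d), ready(a), ready(b), ready(c)}

push(b); flip(b,a); flip(a,b)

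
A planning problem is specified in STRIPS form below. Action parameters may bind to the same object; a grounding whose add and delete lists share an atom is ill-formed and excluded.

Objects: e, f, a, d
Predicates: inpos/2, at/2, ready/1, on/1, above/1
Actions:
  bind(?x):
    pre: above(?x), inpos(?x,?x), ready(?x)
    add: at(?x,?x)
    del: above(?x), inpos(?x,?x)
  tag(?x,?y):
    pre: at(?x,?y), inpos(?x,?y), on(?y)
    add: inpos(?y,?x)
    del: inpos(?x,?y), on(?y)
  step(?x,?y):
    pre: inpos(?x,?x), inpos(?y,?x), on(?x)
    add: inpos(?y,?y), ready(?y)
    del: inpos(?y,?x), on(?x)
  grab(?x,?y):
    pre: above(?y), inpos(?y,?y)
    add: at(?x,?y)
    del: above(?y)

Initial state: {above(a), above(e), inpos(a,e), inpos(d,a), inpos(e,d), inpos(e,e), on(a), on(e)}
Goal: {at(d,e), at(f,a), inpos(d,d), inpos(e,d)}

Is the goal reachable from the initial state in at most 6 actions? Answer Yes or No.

Yes

1. step(e,a)  →  {above(a), above(e), inpos(a,a), inpos(d,a), inpos(e,d), inpos(e,e), on(a), ready(a)}
2. step(a,d)  →  {above(a), above(e), inpos(a,a), inpos(d,d), inpos(e,d), inpos(e,e), ready(a), ready(d)}
3. grab(f,a)  →  {above(e), at(f,a), inpos(a,a), inpos(d,d), inpos(e,d), inpos(e,e), ready(a), ready(d)}
4. grab(d,e)  →  {at(d,e), at(f,a), inpos(a,a), inpos(d,d), inpos(e,d), inpos(e,e), ready(a), ready(d)}
optimal plan length = 4; 4 ≤ 6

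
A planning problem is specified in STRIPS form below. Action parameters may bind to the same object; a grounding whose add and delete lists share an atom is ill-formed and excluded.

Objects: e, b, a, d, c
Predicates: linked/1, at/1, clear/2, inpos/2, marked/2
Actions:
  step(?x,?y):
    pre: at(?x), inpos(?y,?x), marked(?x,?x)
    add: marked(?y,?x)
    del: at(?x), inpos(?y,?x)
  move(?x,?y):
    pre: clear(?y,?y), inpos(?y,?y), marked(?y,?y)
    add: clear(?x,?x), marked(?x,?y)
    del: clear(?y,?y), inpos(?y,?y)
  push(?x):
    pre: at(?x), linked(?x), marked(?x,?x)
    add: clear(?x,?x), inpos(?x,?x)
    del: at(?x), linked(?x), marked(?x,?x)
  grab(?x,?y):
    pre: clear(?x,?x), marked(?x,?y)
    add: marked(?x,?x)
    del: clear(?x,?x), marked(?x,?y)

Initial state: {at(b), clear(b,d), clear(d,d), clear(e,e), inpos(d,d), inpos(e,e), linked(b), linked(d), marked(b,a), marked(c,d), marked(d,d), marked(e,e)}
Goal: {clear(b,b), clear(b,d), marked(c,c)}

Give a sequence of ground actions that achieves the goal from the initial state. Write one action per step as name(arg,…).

move(b,e); move(c,d); grab(c,d)

1. move(b,e)  →  {at(b), clear(b,b), clear(b,d), clear(d,d), inpos(d,d), linked(b), linked(d), marked(b,a), marked(b,e), marked(c,d), marked(d,d), marked(e,e)}
2. move(c,d)  →  {at(b), clear(b,b), clear(b,d), clear(c,c), linked(b), linked(d), marked(b,a), marked(b,e), marked(c,d), marked(d,d), marked(e,e)}
3. grab(c,d)  →  {at(b), clear(b,b), clear(b,d), linked(b), linked(d), marked(b,a), marked(b,e), marked(c,c), marked(d,d), marked(e,e)}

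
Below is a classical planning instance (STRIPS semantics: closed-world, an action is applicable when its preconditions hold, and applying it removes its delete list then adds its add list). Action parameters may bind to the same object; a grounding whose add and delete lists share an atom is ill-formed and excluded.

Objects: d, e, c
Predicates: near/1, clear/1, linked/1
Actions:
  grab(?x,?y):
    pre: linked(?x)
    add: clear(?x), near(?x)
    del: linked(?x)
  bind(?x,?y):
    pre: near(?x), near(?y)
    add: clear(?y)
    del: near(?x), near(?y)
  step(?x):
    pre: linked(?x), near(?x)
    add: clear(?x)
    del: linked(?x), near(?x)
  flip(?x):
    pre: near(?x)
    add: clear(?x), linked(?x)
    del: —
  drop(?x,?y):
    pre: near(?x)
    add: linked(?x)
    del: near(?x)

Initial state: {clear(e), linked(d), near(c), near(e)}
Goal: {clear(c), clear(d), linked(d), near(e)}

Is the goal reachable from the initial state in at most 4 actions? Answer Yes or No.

Yes

1. grab(d,d)  →  {clear(d), clear(e), near(c), near(d), near(e)}
2. bind(c,c)  →  {clear(c), clear(d), clear(e), near(d), near(e)}
3. flip(d)  →  {clear(c), clear(d), clear(e), linked(d), near(d), near(e)}
optimal plan length = 3; 3 ≤ 4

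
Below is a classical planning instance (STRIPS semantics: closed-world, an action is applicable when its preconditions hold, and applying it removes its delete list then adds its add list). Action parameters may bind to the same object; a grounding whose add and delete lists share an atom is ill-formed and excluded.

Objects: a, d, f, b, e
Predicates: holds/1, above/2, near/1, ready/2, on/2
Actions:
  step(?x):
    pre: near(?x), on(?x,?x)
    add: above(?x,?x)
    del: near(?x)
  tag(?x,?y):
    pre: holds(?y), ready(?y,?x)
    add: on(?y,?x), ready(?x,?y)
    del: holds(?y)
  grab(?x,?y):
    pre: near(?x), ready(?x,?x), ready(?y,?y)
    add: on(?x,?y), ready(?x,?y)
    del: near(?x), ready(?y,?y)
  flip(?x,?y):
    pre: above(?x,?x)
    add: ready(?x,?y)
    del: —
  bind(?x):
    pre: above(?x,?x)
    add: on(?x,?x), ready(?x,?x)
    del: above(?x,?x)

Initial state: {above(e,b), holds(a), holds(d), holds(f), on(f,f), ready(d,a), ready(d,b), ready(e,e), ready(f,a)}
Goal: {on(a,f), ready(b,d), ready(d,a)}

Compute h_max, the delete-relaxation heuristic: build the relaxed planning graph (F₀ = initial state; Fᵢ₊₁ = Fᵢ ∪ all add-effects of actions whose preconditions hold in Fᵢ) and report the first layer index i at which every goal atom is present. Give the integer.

2

F0 = init (9 atoms)
F1 = F0 ∪ {on(d,a), on(d,b), on(f,a), ready(a,d), ready(a,f), ready(b,d)}  (15 atoms)
F2 = F1 ∪ {on(a,d), on(a,f)}  (17 atoms)
goal ⊆ F2  ⇒  h_max = 2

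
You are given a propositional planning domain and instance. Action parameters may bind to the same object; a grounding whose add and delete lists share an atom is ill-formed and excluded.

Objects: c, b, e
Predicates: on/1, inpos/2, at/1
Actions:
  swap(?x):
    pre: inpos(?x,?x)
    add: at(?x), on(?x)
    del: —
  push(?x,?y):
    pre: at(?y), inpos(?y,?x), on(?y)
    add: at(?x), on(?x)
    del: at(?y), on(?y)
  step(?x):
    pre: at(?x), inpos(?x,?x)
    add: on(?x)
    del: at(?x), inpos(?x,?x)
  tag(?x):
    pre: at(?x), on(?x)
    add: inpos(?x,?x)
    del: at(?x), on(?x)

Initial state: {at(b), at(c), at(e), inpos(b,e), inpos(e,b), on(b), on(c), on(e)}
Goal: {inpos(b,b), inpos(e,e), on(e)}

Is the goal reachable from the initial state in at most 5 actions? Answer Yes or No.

Yes

1. tag(b)  →  {at(c), at(e), inpos(b,b), inpos(b,e), inpos(e,b), on(c), on(e)}
2. tag(e)  →  {at(c), inpos(b,b), inpos(b,e), inpos(e,b), inpos(e,e), on(c)}
3. swap(e)  →  {at(c), at(e), inpos(b,b), inpos(b,e), inpos(e,b), inpos(e,e), on(c), on(e)}
optimal plan length = 3; 3 ≤ 5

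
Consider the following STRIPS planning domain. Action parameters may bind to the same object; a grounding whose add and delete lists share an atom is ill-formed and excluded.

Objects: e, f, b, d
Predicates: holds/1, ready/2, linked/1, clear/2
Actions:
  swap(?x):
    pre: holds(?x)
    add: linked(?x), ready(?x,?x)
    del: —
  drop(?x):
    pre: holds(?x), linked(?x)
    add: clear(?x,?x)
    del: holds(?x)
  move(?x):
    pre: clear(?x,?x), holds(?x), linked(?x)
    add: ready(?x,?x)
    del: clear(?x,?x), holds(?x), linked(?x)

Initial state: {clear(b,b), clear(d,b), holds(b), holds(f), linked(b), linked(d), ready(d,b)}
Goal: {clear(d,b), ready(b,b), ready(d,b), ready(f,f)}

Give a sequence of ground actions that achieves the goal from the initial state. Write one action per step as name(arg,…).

swap(f); swap(b)

1. swap(f)  →  {clear(b,b), clear(d,b), holds(b), holds(f), linked(b), linked(d), linked(f), ready(d,b), ready(f,f)}
2. swap(b)  →  {clear(b,b), clear(d,b), holds(b), holds(f), linked(b), linked(d), linked(f), ready(b,b), ready(d,b), ready(f,f)}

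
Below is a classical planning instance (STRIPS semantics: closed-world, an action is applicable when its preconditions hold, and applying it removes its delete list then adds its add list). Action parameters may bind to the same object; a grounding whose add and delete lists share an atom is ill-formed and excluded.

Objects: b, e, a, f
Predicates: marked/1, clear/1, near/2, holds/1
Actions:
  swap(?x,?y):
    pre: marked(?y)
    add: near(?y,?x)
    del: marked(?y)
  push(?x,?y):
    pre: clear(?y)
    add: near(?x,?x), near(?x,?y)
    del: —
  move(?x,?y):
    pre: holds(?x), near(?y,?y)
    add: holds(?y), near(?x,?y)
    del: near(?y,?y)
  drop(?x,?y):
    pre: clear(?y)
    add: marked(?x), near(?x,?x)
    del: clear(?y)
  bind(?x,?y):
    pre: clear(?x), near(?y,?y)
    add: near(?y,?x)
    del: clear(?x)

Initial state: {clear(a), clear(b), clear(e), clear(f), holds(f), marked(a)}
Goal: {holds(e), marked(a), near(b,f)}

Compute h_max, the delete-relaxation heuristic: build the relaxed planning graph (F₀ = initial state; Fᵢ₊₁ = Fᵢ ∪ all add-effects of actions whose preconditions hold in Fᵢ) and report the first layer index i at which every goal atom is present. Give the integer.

F0 = init (6 atoms)
F1 = F0 ∪ {marked(b), marked(e), marked(f), near(a,a), near(a,b), near(a,e), near(a,f), near(b,a), near(b,b), near(b,e), near(b,f), near(e,a), near(e,b), near(e,e), near(e,f), near(f,a), near(f,b), near(f,e), near(f,f)}  (25 atoms)
F2 = F1 ∪ {holds(a), holds(b), holds(e)}  (28 atoms)
goal ⊆ F2  ⇒  h_max = 2

2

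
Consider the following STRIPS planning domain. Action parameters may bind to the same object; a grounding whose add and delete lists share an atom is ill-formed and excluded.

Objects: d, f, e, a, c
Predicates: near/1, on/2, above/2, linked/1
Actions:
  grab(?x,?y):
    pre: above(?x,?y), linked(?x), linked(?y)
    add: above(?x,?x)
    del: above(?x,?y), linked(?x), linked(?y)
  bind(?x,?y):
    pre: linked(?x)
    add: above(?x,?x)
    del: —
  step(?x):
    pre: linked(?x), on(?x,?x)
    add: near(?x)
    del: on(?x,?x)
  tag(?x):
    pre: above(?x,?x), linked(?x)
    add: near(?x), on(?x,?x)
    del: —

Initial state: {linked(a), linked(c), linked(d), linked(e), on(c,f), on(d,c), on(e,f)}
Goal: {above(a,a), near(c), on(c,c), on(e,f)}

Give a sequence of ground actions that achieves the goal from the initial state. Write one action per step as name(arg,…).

1. bind(a,d)  →  {above(a,a), linked(a), linked(c), linked(d), linked(e), on(c,f), on(d,c), on(e,f)}
2. bind(c,d)  →  {above(a,a), above(c,c), linked(a), linked(c), linked(d), linked(e), on(c,f), on(d,c), on(e,f)}
3. tag(c)  →  {above(a,a), above(c,c), linked(a), linked(c), linked(d), linked(e), near(c), on(c,c), on(c,f), on(d,c), on(e,f)}

bind(a,d); bind(c,d); tag(c)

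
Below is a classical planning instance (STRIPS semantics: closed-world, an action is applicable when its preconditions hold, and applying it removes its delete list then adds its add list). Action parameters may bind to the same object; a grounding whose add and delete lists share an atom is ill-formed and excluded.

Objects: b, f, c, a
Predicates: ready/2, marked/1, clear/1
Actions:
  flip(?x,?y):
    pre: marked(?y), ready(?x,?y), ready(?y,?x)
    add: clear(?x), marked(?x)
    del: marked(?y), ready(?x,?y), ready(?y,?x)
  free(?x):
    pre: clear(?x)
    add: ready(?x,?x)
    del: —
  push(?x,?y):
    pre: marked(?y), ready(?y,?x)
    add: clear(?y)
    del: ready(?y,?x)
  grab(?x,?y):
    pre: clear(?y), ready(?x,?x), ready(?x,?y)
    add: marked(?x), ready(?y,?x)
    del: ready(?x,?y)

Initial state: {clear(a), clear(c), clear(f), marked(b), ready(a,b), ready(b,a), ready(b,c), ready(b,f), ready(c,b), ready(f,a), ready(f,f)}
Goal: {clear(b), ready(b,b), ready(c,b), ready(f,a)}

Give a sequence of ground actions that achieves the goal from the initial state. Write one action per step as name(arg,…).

1. push(f,b)  →  {clear(a), clear(b), clear(c), clear(f), marked(b), ready(a,b), ready(b,a), ready(b,c), ready(c,b), ready(f,a), ready(f,f)}
2. free(b)  →  {clear(a), clear(b), clear(c), clear(f), marked(b), ready(a,b), ready(b,a), ready(b,b), ready(b,c), ready(c,b), ready(f,a), ready(f,f)}

push(f,b); free(b)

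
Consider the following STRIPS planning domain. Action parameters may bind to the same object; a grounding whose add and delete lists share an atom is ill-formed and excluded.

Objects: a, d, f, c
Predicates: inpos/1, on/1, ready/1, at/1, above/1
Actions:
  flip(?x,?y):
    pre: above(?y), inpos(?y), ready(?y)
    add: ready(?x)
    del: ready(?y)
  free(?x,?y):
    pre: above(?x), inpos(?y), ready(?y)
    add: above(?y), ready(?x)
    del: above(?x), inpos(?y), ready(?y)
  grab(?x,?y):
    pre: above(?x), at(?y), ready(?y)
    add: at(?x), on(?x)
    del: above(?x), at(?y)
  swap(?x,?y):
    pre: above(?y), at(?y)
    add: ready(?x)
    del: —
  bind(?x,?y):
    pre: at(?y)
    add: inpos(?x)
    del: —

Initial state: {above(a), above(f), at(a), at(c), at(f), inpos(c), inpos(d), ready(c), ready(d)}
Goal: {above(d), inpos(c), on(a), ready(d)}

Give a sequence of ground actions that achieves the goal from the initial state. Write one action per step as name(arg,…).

1. free(f,d)  →  {above(a), above(d), at(a), at(c), at(f), inpos(c), ready(c), ready(f)}
2. swap(d,a)  →  {above(a), above(d), at(a), at(c), at(f), inpos(c), ready(c), ready(d), ready(f)}
3. grab(a,f)  →  {above(d), at(a), at(c), inpos(c), on(a), ready(c), ready(d), ready(f)}

free(f,d); swap(d,a); grab(a,f)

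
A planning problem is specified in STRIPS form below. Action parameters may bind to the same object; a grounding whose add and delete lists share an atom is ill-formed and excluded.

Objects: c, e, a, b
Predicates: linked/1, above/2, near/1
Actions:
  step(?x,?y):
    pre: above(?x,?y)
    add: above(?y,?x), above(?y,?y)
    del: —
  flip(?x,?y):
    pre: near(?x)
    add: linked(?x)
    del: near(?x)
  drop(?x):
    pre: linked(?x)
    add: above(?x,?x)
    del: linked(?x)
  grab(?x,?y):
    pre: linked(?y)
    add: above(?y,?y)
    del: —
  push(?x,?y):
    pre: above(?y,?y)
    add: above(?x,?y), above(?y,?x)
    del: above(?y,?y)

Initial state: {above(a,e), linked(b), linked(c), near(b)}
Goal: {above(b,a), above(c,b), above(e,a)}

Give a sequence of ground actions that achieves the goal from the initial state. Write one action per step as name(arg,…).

1. step(a,e)  →  {above(a,e), above(e,a), above(e,e), linked(b), linked(c), near(b)}
2. step(e,a)  →  {above(a,a), above(a,e), above(e,a), above(e,e), linked(b), linked(c), near(b)}
3. drop(c)  →  {above(a,a), above(a,e), above(c,c), above(e,a), above(e,e), linked(b), near(b)}
4. push(b,c)  →  {above(a,a), above(a,e), above(b,c), above(c,b), above(e,a), above(e,e), linked(b), near(b)}
5. push(b,a)  →  {above(a,b), above(a,e), above(b,a), above(b,c), above(c,b), above(e,a), above(e,e), linked(b), near(b)}

step(a,e); step(e,a); drop(c); push(b,c); push(b,a)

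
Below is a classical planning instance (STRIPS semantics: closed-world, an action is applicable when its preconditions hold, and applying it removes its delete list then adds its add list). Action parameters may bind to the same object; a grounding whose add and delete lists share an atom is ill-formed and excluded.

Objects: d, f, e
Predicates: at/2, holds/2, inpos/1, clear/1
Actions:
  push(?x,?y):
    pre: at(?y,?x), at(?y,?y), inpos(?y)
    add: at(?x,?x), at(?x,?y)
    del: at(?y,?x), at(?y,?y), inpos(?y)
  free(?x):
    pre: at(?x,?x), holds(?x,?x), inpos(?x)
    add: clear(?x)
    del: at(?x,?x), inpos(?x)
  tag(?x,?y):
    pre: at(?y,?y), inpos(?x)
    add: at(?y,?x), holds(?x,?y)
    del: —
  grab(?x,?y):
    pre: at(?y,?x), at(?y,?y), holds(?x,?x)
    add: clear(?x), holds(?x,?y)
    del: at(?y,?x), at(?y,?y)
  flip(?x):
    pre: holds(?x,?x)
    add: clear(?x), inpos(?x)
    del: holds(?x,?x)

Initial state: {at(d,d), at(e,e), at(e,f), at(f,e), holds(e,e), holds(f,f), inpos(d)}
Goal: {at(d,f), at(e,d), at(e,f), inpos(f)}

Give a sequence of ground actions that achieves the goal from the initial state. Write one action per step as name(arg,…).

1. tag(d,e)  →  {at(d,d), at(e,d), at(e,e), at(e,f), at(f,e), holds(d,e), holds(e,e), holds(f,f), inpos(d)}
2. flip(f)  →  {at(d,d), at(e,d), at(e,e), at(e,f), at(f,e), clear(f), holds(d,e), holds(e,e), inpos(d), inpos(f)}
3. tag(f,d)  →  {at(d,d), at(d,f), at(e,d), at(e,e), at(e,f), at(f,e), clear(f), holds(d,e), holds(e,e), holds(f,d), inpos(d), inpos(f)}

tag(d,e); flip(f); tag(f,d)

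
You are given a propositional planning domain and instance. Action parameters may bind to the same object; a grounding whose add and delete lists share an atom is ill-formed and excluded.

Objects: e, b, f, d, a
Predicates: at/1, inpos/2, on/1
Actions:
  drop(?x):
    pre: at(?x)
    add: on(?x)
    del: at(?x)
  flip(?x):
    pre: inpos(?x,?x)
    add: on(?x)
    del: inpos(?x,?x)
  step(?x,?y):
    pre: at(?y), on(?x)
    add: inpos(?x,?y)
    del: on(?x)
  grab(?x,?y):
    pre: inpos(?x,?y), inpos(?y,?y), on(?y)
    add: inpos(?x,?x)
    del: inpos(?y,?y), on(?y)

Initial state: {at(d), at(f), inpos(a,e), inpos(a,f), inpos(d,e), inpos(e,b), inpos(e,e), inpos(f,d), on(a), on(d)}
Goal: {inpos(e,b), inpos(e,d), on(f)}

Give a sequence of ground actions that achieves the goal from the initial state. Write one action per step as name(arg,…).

1. drop(f)  →  {at(d), inpos(a,e), inpos(a,f), inpos(d,e), inpos(e,b), inpos(e,e), inpos(f,d), on(a), on(d), on(f)}
2. flip(e)  →  {at(d), inpos(a,e), inpos(a,f), inpos(d,e), inpos(e,b), inpos(f,d), on(a), on(d), on(e), on(f)}
3. step(e,d)  →  {at(d), inpos(a,e), inpos(a,f), inpos(d,e), inpos(e,b), inpos(e,d), inpos(f,d), on(a), on(d), on(f)}

drop(f); flip(e); step(e,d)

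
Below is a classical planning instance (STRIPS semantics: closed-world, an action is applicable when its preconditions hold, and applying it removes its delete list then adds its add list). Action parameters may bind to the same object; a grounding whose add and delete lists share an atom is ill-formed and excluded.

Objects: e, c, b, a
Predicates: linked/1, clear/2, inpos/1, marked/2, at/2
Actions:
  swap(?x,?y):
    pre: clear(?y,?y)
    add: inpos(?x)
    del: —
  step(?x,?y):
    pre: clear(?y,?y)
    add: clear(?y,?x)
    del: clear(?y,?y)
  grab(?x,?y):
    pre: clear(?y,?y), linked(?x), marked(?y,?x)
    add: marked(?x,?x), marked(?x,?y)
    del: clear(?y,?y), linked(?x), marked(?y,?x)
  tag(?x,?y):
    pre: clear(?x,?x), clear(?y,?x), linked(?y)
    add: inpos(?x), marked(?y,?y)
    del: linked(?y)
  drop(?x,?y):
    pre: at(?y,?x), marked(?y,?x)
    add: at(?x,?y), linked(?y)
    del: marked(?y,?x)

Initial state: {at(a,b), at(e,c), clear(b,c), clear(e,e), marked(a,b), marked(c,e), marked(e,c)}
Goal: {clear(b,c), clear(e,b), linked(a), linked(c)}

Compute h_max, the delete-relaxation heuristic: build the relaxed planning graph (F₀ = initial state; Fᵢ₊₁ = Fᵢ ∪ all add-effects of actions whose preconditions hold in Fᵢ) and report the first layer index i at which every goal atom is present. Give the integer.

2

F0 = init (7 atoms)
F1 = F0 ∪ {at(b,a), at(c,e), clear(e,a), clear(e,b), clear(e,c), inpos(a), inpos(b), inpos(c), inpos(e), linked(a), linked(e)}  (18 atoms)
F2 = F1 ∪ {linked(c), marked(e,e)}  (20 atoms)
goal ⊆ F2  ⇒  h_max = 2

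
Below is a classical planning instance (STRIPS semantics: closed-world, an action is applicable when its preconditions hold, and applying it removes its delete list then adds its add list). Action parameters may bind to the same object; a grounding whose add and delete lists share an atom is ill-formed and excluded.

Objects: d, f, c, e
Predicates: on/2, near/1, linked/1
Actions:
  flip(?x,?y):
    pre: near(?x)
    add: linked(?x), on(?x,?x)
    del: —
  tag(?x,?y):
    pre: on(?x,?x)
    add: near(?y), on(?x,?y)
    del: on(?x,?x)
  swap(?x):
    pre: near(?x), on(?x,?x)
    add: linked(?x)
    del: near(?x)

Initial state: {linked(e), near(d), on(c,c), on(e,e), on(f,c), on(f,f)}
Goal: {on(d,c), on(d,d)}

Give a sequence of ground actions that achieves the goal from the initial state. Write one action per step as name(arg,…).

flip(d,d); tag(d,c); flip(d,d)

1. flip(d,d)  →  {linked(d), linked(e), near(d), on(c,c), on(d,d), on(e,e), on(f,c), on(f,f)}
2. tag(d,c)  →  {linked(d), linked(e), near(c), near(d), on(c,c), on(d,c), on(e,e), on(f,c), on(f,f)}
3. flip(d,d)  →  {linked(d), linked(e), near(c), near(d), on(c,c), on(d,c), on(d,d), on(e,e), on(f,c), on(f,f)}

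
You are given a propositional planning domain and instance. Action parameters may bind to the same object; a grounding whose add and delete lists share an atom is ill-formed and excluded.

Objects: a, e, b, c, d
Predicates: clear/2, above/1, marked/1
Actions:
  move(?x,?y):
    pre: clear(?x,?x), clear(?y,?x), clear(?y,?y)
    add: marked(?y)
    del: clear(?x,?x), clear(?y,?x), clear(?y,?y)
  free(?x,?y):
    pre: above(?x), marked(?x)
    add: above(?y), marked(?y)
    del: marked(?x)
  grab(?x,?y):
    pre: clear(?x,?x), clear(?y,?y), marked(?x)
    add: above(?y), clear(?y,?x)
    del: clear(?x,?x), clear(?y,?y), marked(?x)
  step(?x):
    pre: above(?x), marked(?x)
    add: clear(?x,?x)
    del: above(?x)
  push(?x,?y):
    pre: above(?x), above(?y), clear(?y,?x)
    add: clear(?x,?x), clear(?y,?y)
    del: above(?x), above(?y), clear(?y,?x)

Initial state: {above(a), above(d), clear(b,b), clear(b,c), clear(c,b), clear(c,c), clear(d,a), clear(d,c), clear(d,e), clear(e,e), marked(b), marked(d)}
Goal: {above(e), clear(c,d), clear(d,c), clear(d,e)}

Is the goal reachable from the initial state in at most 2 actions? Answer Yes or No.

No

1. grab(b,e)  →  {above(a), above(d), above(e), clear(b,c), clear(c,b), clear(c,c), clear(d,a), clear(d,c), clear(d,e), clear(e,b), marked(d)}
2. step(d)  →  {above(a), above(e), clear(b,c), clear(c,b), clear(c,c), clear(d,a), clear(d,c), clear(d,d), clear(d,e), clear(e,b), marked(d)}
3. grab(d,c)  →  {above(a), above(c), above(e), clear(b,c), clear(c,b), clear(c,d), clear(d,a), clear(d,c), clear(d,e), clear(e,b)}
optimal plan length = 3; 3 > 2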